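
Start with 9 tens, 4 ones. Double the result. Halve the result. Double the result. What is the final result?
Convert 9 tens, 4 ones (place-value notation) → 9×10 + 4 = 94 (decimal)
Start: 94
94 × 2 = 188
188 ÷ 2 = 94
94 × 2 = 188
188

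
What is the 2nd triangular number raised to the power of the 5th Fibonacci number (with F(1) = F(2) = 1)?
Convert the 2nd triangular number (triangular index) → 2×3/2 = 3 (decimal)
Convert the 5th Fibonacci number (with F(1) = F(2) = 1) (Fibonacci index) → 1, 1, 2, 3, 5 → 5 (decimal)
Compute 3 ^ 5 = 243
243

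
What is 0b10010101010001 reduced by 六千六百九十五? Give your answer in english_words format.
Convert 0b10010101010001 (binary) → 8192 + 1024 + 256 + 64 + 16 + 1 = 9553 (decimal)
Convert 六千六百九十五 (Chinese numeral) → 6×1000 + 6×100 + 9×10 + 5 = 6695 (decimal)
Compute 9553 - 6695 = 2858
Convert 2858 (decimal) → 2858 = 2×1000 + 8×100 + 58 → two thousand eight hundred fifty-eight (English words)
two thousand eight hundred fifty-eight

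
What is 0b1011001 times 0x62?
Convert 0b1011001 (binary) → 64 + 16 + 8 + 1 = 89 (decimal)
Convert 0x62 (hexadecimal) → 6×16 + 2 = 98 (decimal)
Compute 89 × 98 = 8722
8722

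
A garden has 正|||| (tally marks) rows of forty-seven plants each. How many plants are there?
Convert forty-seven (English words) → 47 (decimal)
Convert 正|||| (tally marks) → 5 + 4 = 9 (decimal)
Compute 47 × 9 = 423
423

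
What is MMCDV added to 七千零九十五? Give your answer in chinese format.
Convert MMCDV (Roman numeral) → 1000 + 1000 + 400 + 5 = 2405 (decimal)
Convert 七千零九十五 (Chinese numeral) → 7×1000 + 9×10 + 5 = 7095 (decimal)
Compute 2405 + 7095 = 9500
Convert 9500 (decimal) → 9500 = 9×1000 + 5×100 → 九千五百 (Chinese numeral)
九千五百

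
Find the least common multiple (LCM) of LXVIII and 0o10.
Convert LXVIII (Roman numeral) → 50 + 10 + 5 + 1 + 1 + 1 = 68 (decimal)
Convert 0o10 (octal) → 1×8 = 8 (decimal)
Compute lcm(68, 8) = 136
136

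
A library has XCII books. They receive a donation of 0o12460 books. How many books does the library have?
Convert XCII (Roman numeral) → 90 + 1 + 1 = 92 (decimal)
Convert 0o12460 (octal) → 1×4096 + 2×512 + 4×64 + 6×8 = 5424 (decimal)
Compute 92 + 5424 = 5516
5516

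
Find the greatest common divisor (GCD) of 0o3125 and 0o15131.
Convert 0o3125 (octal) → 3×512 + 1×64 + 2×8 + 5 = 1621 (decimal)
Convert 0o15131 (octal) → 1×4096 + 5×512 + 1×64 + 3×8 + 1 = 6745 (decimal)
Compute gcd(1621, 6745) = 1
1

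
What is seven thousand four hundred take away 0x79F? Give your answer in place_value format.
Convert seven thousand four hundred (English words) → 7×1000 + 4×100 = 7400 (decimal)
Convert 0x79F (hexadecimal) → 7×256 + 9×16 + 15 = 1951 (decimal)
Compute 7400 - 1951 = 5449
Convert 5449 (decimal) → 5449 = 5×1000 + 4×100 + 4×10 + 9 → 5 thousands, 4 hundreds, 4 tens, 9 ones (place-value notation)
5 thousands, 4 hundreds, 4 tens, 9 ones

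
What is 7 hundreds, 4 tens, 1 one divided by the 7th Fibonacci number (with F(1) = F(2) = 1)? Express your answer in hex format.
Convert 7 hundreds, 4 tens, 1 one (place-value notation) → 7×100 + 4×10 + 1 = 741 (decimal)
Convert the 7th Fibonacci number (with F(1) = F(2) = 1) (Fibonacci index) → 1, 1, 2, 3, 5, 8, 13 → 13 (decimal)
Compute 741 ÷ 13 = 57
Convert 57 (decimal) → 57 = 3×16 + 9 → 0x39 (hexadecimal)
0x39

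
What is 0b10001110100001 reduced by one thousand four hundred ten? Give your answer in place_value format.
Convert 0b10001110100001 (binary) → 8192 + 512 + 256 + 128 + 32 + 1 = 9121 (decimal)
Convert one thousand four hundred ten (English words) → 1×1000 + 4×100 + 10 = 1410 (decimal)
Compute 9121 - 1410 = 7711
Convert 7711 (decimal) → 7711 = 7×1000 + 7×100 + 1×10 + 1 → 7 thousands, 7 hundreds, 1 ten, 1 one (place-value notation)
7 thousands, 7 hundreds, 1 ten, 1 one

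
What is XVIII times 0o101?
Convert XVIII (Roman numeral) → 10 + 5 + 1 + 1 + 1 = 18 (decimal)
Convert 0o101 (octal) → 1×64 + 1 = 65 (decimal)
Compute 18 × 65 = 1170
1170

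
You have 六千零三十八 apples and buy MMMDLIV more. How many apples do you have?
Convert 六千零三十八 (Chinese numeral) → 6×1000 + 3×10 + 8 = 6038 (decimal)
Convert MMMDLIV (Roman numeral) → 1000 + 1000 + 1000 + 500 + 50 + 4 = 3554 (decimal)
Compute 6038 + 3554 = 9592
9592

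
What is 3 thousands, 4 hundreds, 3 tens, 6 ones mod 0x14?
Convert 3 thousands, 4 hundreds, 3 tens, 6 ones (place-value notation) → 3×1000 + 4×100 + 3×10 + 6 = 3436 (decimal)
Convert 0x14 (hexadecimal) → 1×16 + 4 = 20 (decimal)
Compute 3436 mod 20 = 16
16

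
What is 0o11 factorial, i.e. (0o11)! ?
Convert 0o11 (octal) → 1×8 + 1 = 9 (decimal)
Compute 9! = 362880
362880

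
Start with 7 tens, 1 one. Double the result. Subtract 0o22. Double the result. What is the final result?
Convert 7 tens, 1 one (place-value notation) → 7×10 + 1 = 71 (decimal)
Start: 71
71 × 2 = 142
Convert 0o22 (octal) → 2×8 + 2 = 18 (decimal)
142 - 18 = 124
124 × 2 = 248
248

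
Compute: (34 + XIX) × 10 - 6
Convert XIX (Roman numeral) → 10 + 9 = 19 (decimal)
Expression in decimal: (34 + 19) × 10 - 6
Parentheses first: 34 + 19 = 53
Multiply: 53 × 10 = 530
Subtract: 530 - 6 = 524
524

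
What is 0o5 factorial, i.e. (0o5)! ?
Convert 0o5 (octal) → 5 (decimal)
Compute 5! = 120
120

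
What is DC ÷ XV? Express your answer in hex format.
Convert DC (Roman numeral) → 500 + 100 = 600 (decimal)
Convert XV (Roman numeral) → 10 + 5 = 15 (decimal)
Compute 600 ÷ 15 = 40
Convert 40 (decimal) → 40 = 2×16 + 8 → 0x28 (hexadecimal)
0x28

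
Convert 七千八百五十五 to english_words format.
Convert 七千八百五十五 (Chinese numeral) → 7×1000 + 8×100 + 5×10 + 5 = 7855 (decimal)
Convert 7855 (decimal) → 7855 = 7×1000 + 8×100 + 55 → seven thousand eight hundred fifty-five (English words)
seven thousand eight hundred fifty-five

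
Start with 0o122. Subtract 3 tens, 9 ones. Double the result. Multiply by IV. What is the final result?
Convert 0o122 (octal) → 1×64 + 2×8 + 2 = 82 (decimal)
Start: 82
Convert 3 tens, 9 ones (place-value notation) → 3×10 + 9 = 39 (decimal)
82 - 39 = 43
43 × 2 = 86
Convert IV (Roman numeral) → 4 (decimal)
86 × 4 = 344
344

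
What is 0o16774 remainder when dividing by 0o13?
Convert 0o16774 (octal) → 1×4096 + 6×512 + 7×64 + 7×8 + 4 = 7676 (decimal)
Convert 0o13 (octal) → 1×8 + 3 = 11 (decimal)
Compute 7676 mod 11 = 9
9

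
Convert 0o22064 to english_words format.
Convert 0o22064 (octal) → 2×4096 + 2×512 + 6×8 + 4 = 9268 (decimal)
Convert 9268 (decimal) → 9268 = 9×1000 + 2×100 + 68 → nine thousand two hundred sixty-eight (English words)
nine thousand two hundred sixty-eight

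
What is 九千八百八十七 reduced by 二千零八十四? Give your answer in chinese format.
Convert 九千八百八十七 (Chinese numeral) → 9×1000 + 8×100 + 8×10 + 7 = 9887 (decimal)
Convert 二千零八十四 (Chinese numeral) → 2×1000 + 8×10 + 4 = 2084 (decimal)
Compute 9887 - 2084 = 7803
Convert 7803 (decimal) → 7803 = 7×1000 + 8×100 + 3 → 七千八百零三 (Chinese numeral)
七千八百零三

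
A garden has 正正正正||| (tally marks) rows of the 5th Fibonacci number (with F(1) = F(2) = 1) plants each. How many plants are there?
Convert the 5th Fibonacci number (with F(1) = F(2) = 1) (Fibonacci index) → 1, 1, 2, 3, 5 → 5 (decimal)
Convert 正正正正||| (tally marks) → 5 + 5 + 5 + 5 + 3 = 23 (decimal)
Compute 5 × 23 = 115
115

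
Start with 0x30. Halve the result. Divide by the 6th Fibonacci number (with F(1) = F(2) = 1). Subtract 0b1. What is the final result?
Convert 0x30 (hexadecimal) → 3×16 = 48 (decimal)
Start: 48
48 ÷ 2 = 24
Convert the 6th Fibonacci number (with F(1) = F(2) = 1) (Fibonacci index) → 1, 1, 2, 3, 5, 8 → 8 (decimal)
24 ÷ 8 = 3
Convert 0b1 (binary) → 1 (decimal)
3 - 1 = 2
2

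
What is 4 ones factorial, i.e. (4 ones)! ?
Convert 4 ones (place-value notation) → 4 (decimal)
Compute 4! = 24
24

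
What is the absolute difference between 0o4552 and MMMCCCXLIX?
Convert 0o4552 (octal) → 4×512 + 5×64 + 5×8 + 2 = 2410 (decimal)
Convert MMMCCCXLIX (Roman numeral) → 1000 + 1000 + 1000 + 100 + 100 + 100 + 40 + 9 = 3349 (decimal)
Compute |2410 - 3349| = 939
939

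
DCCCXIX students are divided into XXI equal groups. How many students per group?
Convert DCCCXIX (Roman numeral) → 500 + 100 + 100 + 100 + 10 + 9 = 819 (decimal)
Convert XXI (Roman numeral) → 10 + 10 + 1 = 21 (decimal)
Compute 819 ÷ 21 = 39
39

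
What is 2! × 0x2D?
Convert 2! (factorial) → 2 (decimal)
Convert 0x2D (hexadecimal) → 2×16 + 13 = 45 (decimal)
Compute 2 × 45 = 90
90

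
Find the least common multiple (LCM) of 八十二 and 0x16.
Convert 八十二 (Chinese numeral) → 8×10 + 2 = 82 (decimal)
Convert 0x16 (hexadecimal) → 1×16 + 6 = 22 (decimal)
Compute lcm(82, 22) = 902
902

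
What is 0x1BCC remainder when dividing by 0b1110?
Convert 0x1BCC (hexadecimal) → 1×4096 + 11×256 + 12×16 + 12 = 7116 (decimal)
Convert 0b1110 (binary) → 8 + 4 + 2 = 14 (decimal)
Compute 7116 mod 14 = 4
4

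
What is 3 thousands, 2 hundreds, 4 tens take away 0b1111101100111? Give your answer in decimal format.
Convert 3 thousands, 2 hundreds, 4 tens (place-value notation) → 3×1000 + 2×100 + 4×10 = 3240 (decimal)
Convert 0b1111101100111 (binary) → 4096 + 2048 + 1024 + 512 + 256 + 64 + 32 + 4 + 2 + 1 = 8039 (decimal)
Compute 3240 - 8039 = -4799
-4799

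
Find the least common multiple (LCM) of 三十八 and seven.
Convert 三十八 (Chinese numeral) → 3×10 + 8 = 38 (decimal)
Convert seven (English words) → 7 (decimal)
Compute lcm(38, 7) = 266
266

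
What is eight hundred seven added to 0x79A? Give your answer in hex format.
Convert eight hundred seven (English words) → 8×100 + 7 = 807 (decimal)
Convert 0x79A (hexadecimal) → 7×256 + 9×16 + 10 = 1946 (decimal)
Compute 807 + 1946 = 2753
Convert 2753 (decimal) → 2753 = 10×256 + 12×16 + 1 → 0xAC1 (hexadecimal)
0xAC1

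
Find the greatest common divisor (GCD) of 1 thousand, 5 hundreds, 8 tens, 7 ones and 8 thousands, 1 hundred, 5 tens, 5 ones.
Convert 1 thousand, 5 hundreds, 8 tens, 7 ones (place-value notation) → 1×1000 + 5×100 + 8×10 + 7 = 1587 (decimal)
Convert 8 thousands, 1 hundred, 5 tens, 5 ones (place-value notation) → 8×1000 + 1×100 + 5×10 + 5 = 8155 (decimal)
Compute gcd(1587, 8155) = 1
1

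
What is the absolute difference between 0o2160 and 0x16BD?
Convert 0o2160 (octal) → 2×512 + 1×64 + 6×8 = 1136 (decimal)
Convert 0x16BD (hexadecimal) → 1×4096 + 6×256 + 11×16 + 13 = 5821 (decimal)
Compute |1136 - 5821| = 4685
4685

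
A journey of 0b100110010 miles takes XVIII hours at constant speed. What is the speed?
Convert 0b100110010 (binary) → 256 + 32 + 16 + 2 = 306 (decimal)
Convert XVIII (Roman numeral) → 10 + 5 + 1 + 1 + 1 = 18 (decimal)
Compute 306 ÷ 18 = 17
17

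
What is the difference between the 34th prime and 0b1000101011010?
Convert the 34th prime (prime index) → 139 (decimal)
Convert 0b1000101011010 (binary) → 4096 + 256 + 64 + 16 + 8 + 2 = 4442 (decimal)
Difference: |139 - 4442| = 4303
4303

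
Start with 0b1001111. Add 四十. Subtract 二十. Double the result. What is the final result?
Convert 0b1001111 (binary) → 64 + 8 + 4 + 2 + 1 = 79 (decimal)
Start: 79
Convert 四十 (Chinese numeral) → 4×10 = 40 (decimal)
79 + 40 = 119
Convert 二十 (Chinese numeral) → 2×10 = 20 (decimal)
119 - 20 = 99
99 × 2 = 198
198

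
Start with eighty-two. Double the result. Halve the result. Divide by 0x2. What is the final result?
Convert eighty-two (English words) → 82 (decimal)
Start: 82
82 × 2 = 164
164 ÷ 2 = 82
Convert 0x2 (hexadecimal) → 2 (decimal)
82 ÷ 2 = 41
41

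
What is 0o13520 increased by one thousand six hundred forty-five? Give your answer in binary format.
Convert 0o13520 (octal) → 1×4096 + 3×512 + 5×64 + 2×8 = 5968 (decimal)
Convert one thousand six hundred forty-five (English words) → 1×1000 + 6×100 + 45 = 1645 (decimal)
Compute 5968 + 1645 = 7613
Convert 7613 (decimal) → 7613 = 4096 + 2048 + 1024 + 256 + 128 + 32 + 16 + 8 + 4 + 1 → 0b1110110111101 (binary)
0b1110110111101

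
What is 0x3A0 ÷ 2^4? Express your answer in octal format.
Convert 0x3A0 (hexadecimal) → 3×256 + 10×16 = 928 (decimal)
Convert 2^4 (power) → 16 (decimal)
Compute 928 ÷ 16 = 58
Convert 58 (decimal) → 58 = 7×8 + 2 → 0o72 (octal)
0o72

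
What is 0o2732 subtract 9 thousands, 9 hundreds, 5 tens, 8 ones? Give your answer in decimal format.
Convert 0o2732 (octal) → 2×512 + 7×64 + 3×8 + 2 = 1498 (decimal)
Convert 9 thousands, 9 hundreds, 5 tens, 8 ones (place-value notation) → 9×1000 + 9×100 + 5×10 + 8 = 9958 (decimal)
Compute 1498 - 9958 = -8460
-8460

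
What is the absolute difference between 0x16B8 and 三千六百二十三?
Convert 0x16B8 (hexadecimal) → 1×4096 + 6×256 + 11×16 + 8 = 5816 (decimal)
Convert 三千六百二十三 (Chinese numeral) → 3×1000 + 6×100 + 2×10 + 3 = 3623 (decimal)
Compute |5816 - 3623| = 2193
2193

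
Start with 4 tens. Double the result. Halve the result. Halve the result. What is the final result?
Convert 4 tens (place-value notation) → 4×10 = 40 (decimal)
Start: 40
40 × 2 = 80
80 ÷ 2 = 40
40 ÷ 2 = 20
20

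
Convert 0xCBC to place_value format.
Convert 0xCBC (hexadecimal) → 12×256 + 11×16 + 12 = 3260 (decimal)
Convert 3260 (decimal) → 3260 = 3×1000 + 2×100 + 6×10 → 3 thousands, 2 hundreds, 6 tens (place-value notation)
3 thousands, 2 hundreds, 6 tens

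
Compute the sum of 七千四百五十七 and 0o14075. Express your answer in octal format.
Convert 七千四百五十七 (Chinese numeral) → 7×1000 + 4×100 + 5×10 + 7 = 7457 (decimal)
Convert 0o14075 (octal) → 1×4096 + 4×512 + 7×8 + 5 = 6205 (decimal)
Compute 7457 + 6205 = 13662
Convert 13662 (decimal) → 13662 = 3×4096 + 2×512 + 5×64 + 3×8 + 6 → 0o32536 (octal)
0o32536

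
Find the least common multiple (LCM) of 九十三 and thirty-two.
Convert 九十三 (Chinese numeral) → 9×10 + 3 = 93 (decimal)
Convert thirty-two (English words) → 32 (decimal)
Compute lcm(93, 32) = 2976
2976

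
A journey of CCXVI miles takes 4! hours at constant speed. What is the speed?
Convert CCXVI (Roman numeral) → 100 + 100 + 10 + 5 + 1 = 216 (decimal)
Convert 4! (factorial) → 24 (decimal)
Compute 216 ÷ 24 = 9
9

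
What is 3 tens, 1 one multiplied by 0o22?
Convert 3 tens, 1 one (place-value notation) → 3×10 + 1 = 31 (decimal)
Convert 0o22 (octal) → 2×8 + 2 = 18 (decimal)
Compute 31 × 18 = 558
558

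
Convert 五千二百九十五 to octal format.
Convert 五千二百九十五 (Chinese numeral) → 5×1000 + 2×100 + 9×10 + 5 = 5295 (decimal)
Convert 5295 (decimal) → 5295 = 1×4096 + 2×512 + 2×64 + 5×8 + 7 → 0o12257 (octal)
0o12257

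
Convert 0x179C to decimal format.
Convert 0x179C (hexadecimal) → 1×4096 + 7×256 + 9×16 + 12 = 6044 (decimal)
6044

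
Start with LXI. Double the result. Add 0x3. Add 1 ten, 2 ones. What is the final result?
Convert LXI (Roman numeral) → 50 + 10 + 1 = 61 (decimal)
Start: 61
61 × 2 = 122
Convert 0x3 (hexadecimal) → 3 (decimal)
122 + 3 = 125
Convert 1 ten, 2 ones (place-value notation) → 1×10 + 2 = 12 (decimal)
125 + 12 = 137
137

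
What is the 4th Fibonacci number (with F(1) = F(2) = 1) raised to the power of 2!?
Convert the 4th Fibonacci number (with F(1) = F(2) = 1) (Fibonacci index) → 1, 1, 2, 3 → 3 (decimal)
Convert 2! (factorial) → 2 (decimal)
Compute 3 ^ 2 = 9
9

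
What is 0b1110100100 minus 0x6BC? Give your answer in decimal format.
Convert 0b1110100100 (binary) → 512 + 256 + 128 + 32 + 4 = 932 (decimal)
Convert 0x6BC (hexadecimal) → 6×256 + 11×16 + 12 = 1724 (decimal)
Compute 932 - 1724 = -792
-792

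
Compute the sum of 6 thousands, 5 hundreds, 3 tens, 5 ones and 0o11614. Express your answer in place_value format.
Convert 6 thousands, 5 hundreds, 3 tens, 5 ones (place-value notation) → 6×1000 + 5×100 + 3×10 + 5 = 6535 (decimal)
Convert 0o11614 (octal) → 1×4096 + 1×512 + 6×64 + 1×8 + 4 = 5004 (decimal)
Compute 6535 + 5004 = 11539
Convert 11539 (decimal) → 11539 = 11×1000 + 5×100 + 3×10 + 9 → 11 thousands, 5 hundreds, 3 tens, 9 ones (place-value notation)
11 thousands, 5 hundreds, 3 tens, 9 ones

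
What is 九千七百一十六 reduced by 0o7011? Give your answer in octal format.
Convert 九千七百一十六 (Chinese numeral) → 9×1000 + 7×100 + 1×10 + 6 = 9716 (decimal)
Convert 0o7011 (octal) → 7×512 + 1×8 + 1 = 3593 (decimal)
Compute 9716 - 3593 = 6123
Convert 6123 (decimal) → 6123 = 1×4096 + 3×512 + 7×64 + 5×8 + 3 → 0o13753 (octal)
0o13753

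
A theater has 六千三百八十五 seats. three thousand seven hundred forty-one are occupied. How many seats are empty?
Convert 六千三百八十五 (Chinese numeral) → 6×1000 + 3×100 + 8×10 + 5 = 6385 (decimal)
Convert three thousand seven hundred forty-one (English words) → 3×1000 + 7×100 + 41 = 3741 (decimal)
Compute 6385 - 3741 = 2644
2644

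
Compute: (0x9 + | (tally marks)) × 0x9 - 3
Convert 0x9 (hexadecimal) → 9 (decimal)
Convert | (tally marks) → 1 (decimal)
Convert 0x9 (hexadecimal) → 9 (decimal)
Expression in decimal: (9 + 1) × 9 - 3
Parentheses first: 9 + 1 = 10
Multiply: 10 × 9 = 90
Subtract: 90 - 3 = 87
87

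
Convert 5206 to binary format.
Convert 5206 (decimal) → 5206 = 4096 + 1024 + 64 + 16 + 4 + 2 → 0b1010001010110 (binary)
0b1010001010110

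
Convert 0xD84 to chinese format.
Convert 0xD84 (hexadecimal) → 13×256 + 8×16 + 4 = 3460 (decimal)
Convert 3460 (decimal) → 3460 = 3×1000 + 4×100 + 6×10 → 三千四百六十 (Chinese numeral)
三千四百六十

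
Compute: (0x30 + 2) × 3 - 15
Convert 0x30 (hexadecimal) → 3×16 = 48 (decimal)
Expression in decimal: (48 + 2) × 3 - 15
Parentheses first: 48 + 2 = 50
Multiply: 50 × 3 = 150
Subtract: 150 - 15 = 135
135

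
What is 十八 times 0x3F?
Convert 十八 (Chinese numeral) → 1×10 + 8 = 18 (decimal)
Convert 0x3F (hexadecimal) → 3×16 + 15 = 63 (decimal)
Compute 18 × 63 = 1134
1134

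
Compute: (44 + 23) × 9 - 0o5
Convert 0o5 (octal) → 5 (decimal)
Expression in decimal: (44 + 23) × 9 - 5
Parentheses first: 44 + 23 = 67
Multiply: 67 × 9 = 603
Subtract: 603 - 5 = 598
598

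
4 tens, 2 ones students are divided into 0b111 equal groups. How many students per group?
Convert 4 tens, 2 ones (place-value notation) → 4×10 + 2 = 42 (decimal)
Convert 0b111 (binary) → 4 + 2 + 1 = 7 (decimal)
Compute 42 ÷ 7 = 6
6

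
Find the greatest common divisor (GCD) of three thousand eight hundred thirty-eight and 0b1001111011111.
Convert three thousand eight hundred thirty-eight (English words) → 3×1000 + 8×100 + 38 = 3838 (decimal)
Convert 0b1001111011111 (binary) → 4096 + 512 + 256 + 128 + 64 + 16 + 8 + 4 + 2 + 1 = 5087 (decimal)
Compute gcd(3838, 5087) = 1
1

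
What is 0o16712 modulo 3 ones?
Convert 0o16712 (octal) → 1×4096 + 6×512 + 7×64 + 1×8 + 2 = 7626 (decimal)
Convert 3 ones (place-value notation) → 3 (decimal)
Compute 7626 mod 3 = 0
0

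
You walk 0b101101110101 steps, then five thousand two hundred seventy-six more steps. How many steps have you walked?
Convert 0b101101110101 (binary) → 2048 + 512 + 256 + 64 + 32 + 16 + 4 + 1 = 2933 (decimal)
Convert five thousand two hundred seventy-six (English words) → 5×1000 + 2×100 + 76 = 5276 (decimal)
Compute 2933 + 5276 = 8209
8209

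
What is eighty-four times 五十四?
Convert eighty-four (English words) → 84 (decimal)
Convert 五十四 (Chinese numeral) → 5×10 + 4 = 54 (decimal)
Compute 84 × 54 = 4536
4536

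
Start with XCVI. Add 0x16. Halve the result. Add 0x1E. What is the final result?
Convert XCVI (Roman numeral) → 90 + 5 + 1 = 96 (decimal)
Start: 96
Convert 0x16 (hexadecimal) → 1×16 + 6 = 22 (decimal)
96 + 22 = 118
118 ÷ 2 = 59
Convert 0x1E (hexadecimal) → 1×16 + 14 = 30 (decimal)
59 + 30 = 89
89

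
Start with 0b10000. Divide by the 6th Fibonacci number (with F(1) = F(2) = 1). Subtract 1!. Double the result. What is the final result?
Convert 0b10000 (binary) → 16 (decimal)
Start: 16
Convert the 6th Fibonacci number (with F(1) = F(2) = 1) (Fibonacci index) → 1, 1, 2, 3, 5, 8 → 8 (decimal)
16 ÷ 8 = 2
Convert 1! (factorial) → 1 (decimal)
2 - 1 = 1
1 × 2 = 2
2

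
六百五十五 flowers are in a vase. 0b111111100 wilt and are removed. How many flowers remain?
Convert 六百五十五 (Chinese numeral) → 6×100 + 5×10 + 5 = 655 (decimal)
Convert 0b111111100 (binary) → 256 + 128 + 64 + 32 + 16 + 8 + 4 = 508 (decimal)
Compute 655 - 508 = 147
147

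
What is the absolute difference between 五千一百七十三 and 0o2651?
Convert 五千一百七十三 (Chinese numeral) → 5×1000 + 1×100 + 7×10 + 3 = 5173 (decimal)
Convert 0o2651 (octal) → 2×512 + 6×64 + 5×8 + 1 = 1449 (decimal)
Compute |5173 - 1449| = 3724
3724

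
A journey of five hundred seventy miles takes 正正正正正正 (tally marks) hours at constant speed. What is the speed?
Convert five hundred seventy (English words) → 5×100 + 70 = 570 (decimal)
Convert 正正正正正正 (tally marks) → 5 + 5 + 5 + 5 + 5 + 5 = 30 (decimal)
Compute 570 ÷ 30 = 19
19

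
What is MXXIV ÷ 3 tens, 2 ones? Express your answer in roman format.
Convert MXXIV (Roman numeral) → 1000 + 10 + 10 + 4 = 1024 (decimal)
Convert 3 tens, 2 ones (place-value notation) → 3×10 + 2 = 32 (decimal)
Compute 1024 ÷ 32 = 32
Convert 32 (decimal) → 32 = 10 + 10 + 10 + 1 + 1 → XXXII (Roman numeral)
XXXII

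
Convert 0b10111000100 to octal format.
Convert 0b10111000100 (binary) → 1024 + 256 + 128 + 64 + 4 = 1476 (decimal)
Convert 1476 (decimal) → 1476 = 2×512 + 7×64 + 4 → 0o2704 (octal)
0o2704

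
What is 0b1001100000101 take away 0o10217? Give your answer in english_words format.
Convert 0b1001100000101 (binary) → 4096 + 512 + 256 + 4 + 1 = 4869 (decimal)
Convert 0o10217 (octal) → 1×4096 + 2×64 + 1×8 + 7 = 4239 (decimal)
Compute 4869 - 4239 = 630
Convert 630 (decimal) → 630 = 6×100 + 30 → six hundred thirty (English words)
six hundred thirty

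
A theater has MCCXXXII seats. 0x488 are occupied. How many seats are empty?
Convert MCCXXXII (Roman numeral) → 1000 + 100 + 100 + 10 + 10 + 10 + 1 + 1 = 1232 (decimal)
Convert 0x488 (hexadecimal) → 4×256 + 8×16 + 8 = 1160 (decimal)
Compute 1232 - 1160 = 72
72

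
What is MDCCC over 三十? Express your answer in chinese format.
Convert MDCCC (Roman numeral) → 1000 + 500 + 100 + 100 + 100 = 1800 (decimal)
Convert 三十 (Chinese numeral) → 3×10 = 30 (decimal)
Compute 1800 ÷ 30 = 60
Convert 60 (decimal) → 60 = 6×10 → 六十 (Chinese numeral)
六十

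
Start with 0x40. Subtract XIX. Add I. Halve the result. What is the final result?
Convert 0x40 (hexadecimal) → 4×16 = 64 (decimal)
Start: 64
Convert XIX (Roman numeral) → 10 + 9 = 19 (decimal)
64 - 19 = 45
Convert I (Roman numeral) → 1 (decimal)
45 + 1 = 46
46 ÷ 2 = 23
23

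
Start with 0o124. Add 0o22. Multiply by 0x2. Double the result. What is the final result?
Convert 0o124 (octal) → 1×64 + 2×8 + 4 = 84 (decimal)
Start: 84
Convert 0o22 (octal) → 2×8 + 2 = 18 (decimal)
84 + 18 = 102
Convert 0x2 (hexadecimal) → 2 (decimal)
102 × 2 = 204
204 × 2 = 408
408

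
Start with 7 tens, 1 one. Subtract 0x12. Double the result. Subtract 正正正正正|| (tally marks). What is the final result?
Convert 7 tens, 1 one (place-value notation) → 7×10 + 1 = 71 (decimal)
Start: 71
Convert 0x12 (hexadecimal) → 1×16 + 2 = 18 (decimal)
71 - 18 = 53
53 × 2 = 106
Convert 正正正正正|| (tally marks) → 5 + 5 + 5 + 5 + 5 + 2 = 27 (decimal)
106 - 27 = 79
79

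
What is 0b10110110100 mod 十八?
Convert 0b10110110100 (binary) → 1024 + 256 + 128 + 32 + 16 + 4 = 1460 (decimal)
Convert 十八 (Chinese numeral) → 1×10 + 8 = 18 (decimal)
Compute 1460 mod 18 = 2
2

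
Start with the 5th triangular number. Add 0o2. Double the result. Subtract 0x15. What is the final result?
Convert the 5th triangular number (triangular index) → 5×6/2 = 15 (decimal)
Start: 15
Convert 0o2 (octal) → 2 (decimal)
15 + 2 = 17
17 × 2 = 34
Convert 0x15 (hexadecimal) → 1×16 + 5 = 21 (decimal)
34 - 21 = 13
13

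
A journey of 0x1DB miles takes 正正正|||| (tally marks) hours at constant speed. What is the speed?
Convert 0x1DB (hexadecimal) → 1×256 + 13×16 + 11 = 475 (decimal)
Convert 正正正|||| (tally marks) → 5 + 5 + 5 + 4 = 19 (decimal)
Compute 475 ÷ 19 = 25
25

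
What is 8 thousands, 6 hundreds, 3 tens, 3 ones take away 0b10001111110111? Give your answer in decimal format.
Convert 8 thousands, 6 hundreds, 3 tens, 3 ones (place-value notation) → 8×1000 + 6×100 + 3×10 + 3 = 8633 (decimal)
Convert 0b10001111110111 (binary) → 8192 + 512 + 256 + 128 + 64 + 32 + 16 + 4 + 2 + 1 = 9207 (decimal)
Compute 8633 - 9207 = -574
-574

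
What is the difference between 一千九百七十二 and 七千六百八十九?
Convert 一千九百七十二 (Chinese numeral) → 1×1000 + 9×100 + 7×10 + 2 = 1972 (decimal)
Convert 七千六百八十九 (Chinese numeral) → 7×1000 + 6×100 + 8×10 + 9 = 7689 (decimal)
Difference: |1972 - 7689| = 5717
5717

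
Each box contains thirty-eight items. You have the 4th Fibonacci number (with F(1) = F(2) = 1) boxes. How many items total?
Convert thirty-eight (English words) → 38 (decimal)
Convert the 4th Fibonacci number (with F(1) = F(2) = 1) (Fibonacci index) → 1, 1, 2, 3 → 3 (decimal)
Compute 38 × 3 = 114
114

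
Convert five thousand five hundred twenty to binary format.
Convert five thousand five hundred twenty (English words) → 5×1000 + 5×100 + 20 = 5520 (decimal)
Convert 5520 (decimal) → 5520 = 4096 + 1024 + 256 + 128 + 16 → 0b1010110010000 (binary)
0b1010110010000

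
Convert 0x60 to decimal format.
Convert 0x60 (hexadecimal) → 6×16 = 96 (decimal)
96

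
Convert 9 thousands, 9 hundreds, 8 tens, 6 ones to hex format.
Convert 9 thousands, 9 hundreds, 8 tens, 6 ones (place-value notation) → 9×1000 + 9×100 + 8×10 + 6 = 9986 (decimal)
Convert 9986 (decimal) → 9986 = 2×4096 + 7×256 + 2 → 0x2702 (hexadecimal)
0x2702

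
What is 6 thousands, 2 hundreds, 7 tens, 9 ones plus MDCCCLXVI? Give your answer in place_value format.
Convert 6 thousands, 2 hundreds, 7 tens, 9 ones (place-value notation) → 6×1000 + 2×100 + 7×10 + 9 = 6279 (decimal)
Convert MDCCCLXVI (Roman numeral) → 1000 + 500 + 100 + 100 + 100 + 50 + 10 + 5 + 1 = 1866 (decimal)
Compute 6279 + 1866 = 8145
Convert 8145 (decimal) → 8145 = 8×1000 + 1×100 + 4×10 + 5 → 8 thousands, 1 hundred, 4 tens, 5 ones (place-value notation)
8 thousands, 1 hundred, 4 tens, 5 ones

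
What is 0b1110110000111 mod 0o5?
Convert 0b1110110000111 (binary) → 4096 + 2048 + 1024 + 256 + 128 + 4 + 2 + 1 = 7559 (decimal)
Convert 0o5 (octal) → 5 (decimal)
Compute 7559 mod 5 = 4
4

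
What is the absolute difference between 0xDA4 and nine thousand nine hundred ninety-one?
Convert 0xDA4 (hexadecimal) → 13×256 + 10×16 + 4 = 3492 (decimal)
Convert nine thousand nine hundred ninety-one (English words) → 9×1000 + 9×100 + 91 = 9991 (decimal)
Compute |3492 - 9991| = 6499
6499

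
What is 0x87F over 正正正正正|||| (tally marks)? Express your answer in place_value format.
Convert 0x87F (hexadecimal) → 8×256 + 7×16 + 15 = 2175 (decimal)
Convert 正正正正正|||| (tally marks) → 5 + 5 + 5 + 5 + 5 + 4 = 29 (decimal)
Compute 2175 ÷ 29 = 75
Convert 75 (decimal) → 75 = 7×10 + 5 → 7 tens, 5 ones (place-value notation)
7 tens, 5 ones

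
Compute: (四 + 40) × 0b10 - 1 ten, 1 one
Convert 四 (Chinese numeral) → 4 (decimal)
Convert 0b10 (binary) → 2 (decimal)
Convert 1 ten, 1 one (place-value notation) → 1×10 + 1 = 11 (decimal)
Expression in decimal: (4 + 40) × 2 - 11
Parentheses first: 4 + 40 = 44
Multiply: 44 × 2 = 88
Subtract: 88 - 11 = 77
77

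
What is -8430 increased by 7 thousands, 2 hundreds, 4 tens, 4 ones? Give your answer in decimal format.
Convert 7 thousands, 2 hundreds, 4 tens, 4 ones (place-value notation) → 7×1000 + 2×100 + 4×10 + 4 = 7244 (decimal)
Compute -8430 + 7244 = -1186
-1186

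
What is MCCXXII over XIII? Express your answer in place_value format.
Convert MCCXXII (Roman numeral) → 1000 + 100 + 100 + 10 + 10 + 1 + 1 = 1222 (decimal)
Convert XIII (Roman numeral) → 10 + 1 + 1 + 1 = 13 (decimal)
Compute 1222 ÷ 13 = 94
Convert 94 (decimal) → 94 = 9×10 + 4 → 9 tens, 4 ones (place-value notation)
9 tens, 4 ones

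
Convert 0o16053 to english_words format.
Convert 0o16053 (octal) → 1×4096 + 6×512 + 5×8 + 3 = 7211 (decimal)
Convert 7211 (decimal) → 7211 = 7×1000 + 2×100 + 11 → seven thousand two hundred eleven (English words)
seven thousand two hundred eleven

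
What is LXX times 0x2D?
Convert LXX (Roman numeral) → 50 + 10 + 10 = 70 (decimal)
Convert 0x2D (hexadecimal) → 2×16 + 13 = 45 (decimal)
Compute 70 × 45 = 3150
3150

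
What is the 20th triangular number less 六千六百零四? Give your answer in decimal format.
Convert the 20th triangular number (triangular index) → 20×21/2 = 210 (decimal)
Convert 六千六百零四 (Chinese numeral) → 6×1000 + 6×100 + 4 = 6604 (decimal)
Compute 210 - 6604 = -6394
-6394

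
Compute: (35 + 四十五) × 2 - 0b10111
Convert 四十五 (Chinese numeral) → 4×10 + 5 = 45 (decimal)
Convert 0b10111 (binary) → 16 + 4 + 2 + 1 = 23 (decimal)
Expression in decimal: (35 + 45) × 2 - 23
Parentheses first: 35 + 45 = 80
Multiply: 80 × 2 = 160
Subtract: 160 - 23 = 137
137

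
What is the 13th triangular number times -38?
Convert the 13th triangular number (triangular index) → 13×14/2 = 91 (decimal)
Compute 91 × -38 = -3458
-3458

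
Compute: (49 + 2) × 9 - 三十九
Convert 三十九 (Chinese numeral) → 3×10 + 9 = 39 (decimal)
Expression in decimal: (49 + 2) × 9 - 39
Parentheses first: 49 + 2 = 51
Multiply: 51 × 9 = 459
Subtract: 459 - 39 = 420
420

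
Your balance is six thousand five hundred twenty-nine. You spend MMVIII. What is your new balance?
Convert six thousand five hundred twenty-nine (English words) → 6×1000 + 5×100 + 29 = 6529 (decimal)
Convert MMVIII (Roman numeral) → 1000 + 1000 + 5 + 1 + 1 + 1 = 2008 (decimal)
Compute 6529 - 2008 = 4521
4521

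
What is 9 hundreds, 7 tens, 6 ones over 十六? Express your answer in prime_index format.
Convert 9 hundreds, 7 tens, 6 ones (place-value notation) → 9×100 + 7×10 + 6 = 976 (decimal)
Convert 十六 (Chinese numeral) → 1×10 + 6 = 16 (decimal)
Compute 976 ÷ 16 = 61
Convert 61 (decimal) → the 18th prime (prime index)
the 18th prime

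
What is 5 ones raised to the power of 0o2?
Convert 5 ones (place-value notation) → 5 (decimal)
Convert 0o2 (octal) → 2 (decimal)
Compute 5 ^ 2 = 25
25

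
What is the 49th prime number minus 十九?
The 49th prime number = 227
Convert 十九 (Chinese numeral) → 1×10 + 9 = 19 (decimal)
Compute 227 - 19 = 208
208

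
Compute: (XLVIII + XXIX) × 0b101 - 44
Convert XLVIII (Roman numeral) → 40 + 5 + 1 + 1 + 1 = 48 (decimal)
Convert XXIX (Roman numeral) → 10 + 10 + 9 = 29 (decimal)
Convert 0b101 (binary) → 4 + 1 = 5 (decimal)
Expression in decimal: (48 + 29) × 5 - 44
Parentheses first: 48 + 29 = 77
Multiply: 77 × 5 = 385
Subtract: 385 - 44 = 341
341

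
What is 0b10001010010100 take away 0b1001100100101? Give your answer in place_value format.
Convert 0b10001010010100 (binary) → 8192 + 512 + 128 + 16 + 4 = 8852 (decimal)
Convert 0b1001100100101 (binary) → 4096 + 512 + 256 + 32 + 4 + 1 = 4901 (decimal)
Compute 8852 - 4901 = 3951
Convert 3951 (decimal) → 3951 = 3×1000 + 9×100 + 5×10 + 1 → 3 thousands, 9 hundreds, 5 tens, 1 one (place-value notation)
3 thousands, 9 hundreds, 5 tens, 1 one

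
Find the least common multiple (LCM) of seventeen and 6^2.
Convert seventeen (English words) → 17 (decimal)
Convert 6^2 (power) → 36 (decimal)
Compute lcm(17, 36) = 612
612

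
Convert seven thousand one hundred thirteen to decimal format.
Convert seven thousand one hundred thirteen (English words) → 7×1000 + 1×100 + 13 = 7113 (decimal)
7113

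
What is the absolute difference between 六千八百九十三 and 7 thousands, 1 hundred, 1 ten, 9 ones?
Convert 六千八百九十三 (Chinese numeral) → 6×1000 + 8×100 + 9×10 + 3 = 6893 (decimal)
Convert 7 thousands, 1 hundred, 1 ten, 9 ones (place-value notation) → 7×1000 + 1×100 + 1×10 + 9 = 7119 (decimal)
Compute |6893 - 7119| = 226
226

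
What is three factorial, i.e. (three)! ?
Convert three (English words) → 3 (decimal)
Compute 3! = 6
6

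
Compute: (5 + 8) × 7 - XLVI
Convert XLVI (Roman numeral) → 40 + 5 + 1 = 46 (decimal)
Expression in decimal: (5 + 8) × 7 - 46
Parentheses first: 5 + 8 = 13
Multiply: 13 × 7 = 91
Subtract: 91 - 46 = 45
45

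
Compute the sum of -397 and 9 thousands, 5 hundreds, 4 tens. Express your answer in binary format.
Convert 9 thousands, 5 hundreds, 4 tens (place-value notation) → 9×1000 + 5×100 + 4×10 = 9540 (decimal)
Compute -397 + 9540 = 9143
Convert 9143 (decimal) → 9143 = 8192 + 512 + 256 + 128 + 32 + 16 + 4 + 2 + 1 → 0b10001110110111 (binary)
0b10001110110111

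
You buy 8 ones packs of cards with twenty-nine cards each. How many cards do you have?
Convert twenty-nine (English words) → 29 (decimal)
Convert 8 ones (place-value notation) → 8 (decimal)
Compute 29 × 8 = 232
232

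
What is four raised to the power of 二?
Convert four (English words) → 4 (decimal)
Convert 二 (Chinese numeral) → 2 (decimal)
Compute 4 ^ 2 = 16
16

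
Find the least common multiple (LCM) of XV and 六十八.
Convert XV (Roman numeral) → 10 + 5 = 15 (decimal)
Convert 六十八 (Chinese numeral) → 6×10 + 8 = 68 (decimal)
Compute lcm(15, 68) = 1020
1020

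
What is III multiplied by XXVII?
Convert III (Roman numeral) → 1 + 1 + 1 = 3 (decimal)
Convert XXVII (Roman numeral) → 10 + 10 + 5 + 1 + 1 = 27 (decimal)
Compute 3 × 27 = 81
81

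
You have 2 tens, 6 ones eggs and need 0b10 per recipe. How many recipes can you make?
Convert 2 tens, 6 ones (place-value notation) → 2×10 + 6 = 26 (decimal)
Convert 0b10 (binary) → 2 (decimal)
Compute 26 ÷ 2 = 13
13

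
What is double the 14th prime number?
The 14th prime number = 43
Compute 43 × 2 = 86
86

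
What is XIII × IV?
Convert XIII (Roman numeral) → 10 + 1 + 1 + 1 = 13 (decimal)
Convert IV (Roman numeral) → 4 (decimal)
Compute 13 × 4 = 52
52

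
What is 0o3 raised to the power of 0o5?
Convert 0o3 (octal) → 3 (decimal)
Convert 0o5 (octal) → 5 (decimal)
Compute 3 ^ 5 = 243
243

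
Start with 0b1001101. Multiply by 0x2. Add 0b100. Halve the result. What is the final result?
Convert 0b1001101 (binary) → 64 + 8 + 4 + 1 = 77 (decimal)
Start: 77
Convert 0x2 (hexadecimal) → 2 (decimal)
77 × 2 = 154
Convert 0b100 (binary) → 4 (decimal)
154 + 4 = 158
158 ÷ 2 = 79
79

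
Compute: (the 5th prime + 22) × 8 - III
Convert the 5th prime (prime index) → 11 (decimal)
Convert III (Roman numeral) → 1 + 1 + 1 = 3 (decimal)
Expression in decimal: (11 + 22) × 8 - 3
Parentheses first: 11 + 22 = 33
Multiply: 33 × 8 = 264
Subtract: 264 - 3 = 261
261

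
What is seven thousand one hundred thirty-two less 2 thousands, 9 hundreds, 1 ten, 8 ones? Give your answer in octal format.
Convert seven thousand one hundred thirty-two (English words) → 7×1000 + 1×100 + 32 = 7132 (decimal)
Convert 2 thousands, 9 hundreds, 1 ten, 8 ones (place-value notation) → 2×1000 + 9×100 + 1×10 + 8 = 2918 (decimal)
Compute 7132 - 2918 = 4214
Convert 4214 (decimal) → 4214 = 1×4096 + 1×64 + 6×8 + 6 → 0o10166 (octal)
0o10166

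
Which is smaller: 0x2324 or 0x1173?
Convert 0x2324 (hexadecimal) → 2×4096 + 3×256 + 2×16 + 4 = 8996 (decimal)
Convert 0x1173 (hexadecimal) → 1×4096 + 1×256 + 7×16 + 3 = 4467 (decimal)
Compare 8996 vs 4467: smaller = 4467
4467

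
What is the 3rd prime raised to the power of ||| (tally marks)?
Convert the 3rd prime (prime index) → 5 (decimal)
Convert ||| (tally marks) → 3 (decimal)
Compute 5 ^ 3 = 125
125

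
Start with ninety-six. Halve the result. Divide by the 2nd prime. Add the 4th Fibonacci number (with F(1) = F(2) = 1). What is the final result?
Convert ninety-six (English words) → 96 (decimal)
Start: 96
96 ÷ 2 = 48
Convert the 2nd prime (prime index) → 3 (decimal)
48 ÷ 3 = 16
Convert the 4th Fibonacci number (with F(1) = F(2) = 1) (Fibonacci index) → 1, 1, 2, 3 → 3 (decimal)
16 + 3 = 19
19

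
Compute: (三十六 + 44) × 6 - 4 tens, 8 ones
Convert 三十六 (Chinese numeral) → 3×10 + 6 = 36 (decimal)
Convert 4 tens, 8 ones (place-value notation) → 4×10 + 8 = 48 (decimal)
Expression in decimal: (36 + 44) × 6 - 48
Parentheses first: 36 + 44 = 80
Multiply: 80 × 6 = 480
Subtract: 480 - 48 = 432
432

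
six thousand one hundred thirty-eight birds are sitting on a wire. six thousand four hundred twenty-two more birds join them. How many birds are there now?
Convert six thousand one hundred thirty-eight (English words) → 6×1000 + 1×100 + 38 = 6138 (decimal)
Convert six thousand four hundred twenty-two (English words) → 6×1000 + 4×100 + 22 = 6422 (decimal)
Compute 6138 + 6422 = 12560
12560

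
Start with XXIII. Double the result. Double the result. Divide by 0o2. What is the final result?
Convert XXIII (Roman numeral) → 10 + 10 + 1 + 1 + 1 = 23 (decimal)
Start: 23
23 × 2 = 46
46 × 2 = 92
Convert 0o2 (octal) → 2 (decimal)
92 ÷ 2 = 46
46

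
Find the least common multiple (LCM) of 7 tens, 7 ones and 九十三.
Convert 7 tens, 7 ones (place-value notation) → 7×10 + 7 = 77 (decimal)
Convert 九十三 (Chinese numeral) → 9×10 + 3 = 93 (decimal)
Compute lcm(77, 93) = 7161
7161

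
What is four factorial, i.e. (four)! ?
Convert four (English words) → 4 (decimal)
Compute 4! = 24
24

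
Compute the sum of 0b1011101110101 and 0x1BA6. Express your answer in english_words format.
Convert 0b1011101110101 (binary) → 4096 + 1024 + 512 + 256 + 64 + 32 + 16 + 4 + 1 = 6005 (decimal)
Convert 0x1BA6 (hexadecimal) → 1×4096 + 11×256 + 10×16 + 6 = 7078 (decimal)
Compute 6005 + 7078 = 13083
Convert 13083 (decimal) → 13083 = 13×1000 + 83 → thirteen thousand eighty-three (English words)
thirteen thousand eighty-three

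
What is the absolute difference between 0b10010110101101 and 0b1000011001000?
Convert 0b10010110101101 (binary) → 8192 + 1024 + 256 + 128 + 32 + 8 + 4 + 1 = 9645 (decimal)
Convert 0b1000011001000 (binary) → 4096 + 128 + 64 + 8 = 4296 (decimal)
Compute |9645 - 4296| = 5349
5349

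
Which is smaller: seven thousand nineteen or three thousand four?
Convert seven thousand nineteen (English words) → 7×1000 + 19 = 7019 (decimal)
Convert three thousand four (English words) → 3×1000 + 4 = 3004 (decimal)
Compare 7019 vs 3004: smaller = 3004
3004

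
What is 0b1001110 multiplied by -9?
Convert 0b1001110 (binary) → 64 + 8 + 4 + 2 = 78 (decimal)
Compute 78 × -9 = -702
-702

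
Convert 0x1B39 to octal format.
Convert 0x1B39 (hexadecimal) → 1×4096 + 11×256 + 3×16 + 9 = 6969 (decimal)
Convert 6969 (decimal) → 6969 = 1×4096 + 5×512 + 4×64 + 7×8 + 1 → 0o15471 (octal)
0o15471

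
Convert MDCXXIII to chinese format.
Convert MDCXXIII (Roman numeral) → 1000 + 500 + 100 + 10 + 10 + 1 + 1 + 1 = 1623 (decimal)
Convert 1623 (decimal) → 1623 = 1×1000 + 6×100 + 2×10 + 3 → 一千六百二十三 (Chinese numeral)
一千六百二十三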